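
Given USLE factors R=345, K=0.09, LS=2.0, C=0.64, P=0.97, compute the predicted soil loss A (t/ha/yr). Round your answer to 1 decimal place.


Step 1: A = R * K * LS * C * P
Step 2: R * K = 345 * 0.09 = 31.05
Step 3: (R*K) * LS = 31.05 * 2.0 = 62.1
Step 4: * C * P = 62.1 * 0.64 * 0.97 = 38.6
Step 5: A = 38.6 t/(ha*yr)

38.6


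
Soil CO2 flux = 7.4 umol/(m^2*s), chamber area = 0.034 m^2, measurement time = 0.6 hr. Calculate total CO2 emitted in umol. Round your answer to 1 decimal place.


Step 1: Convert time to seconds: 0.6 hr * 3600 = 2160.0 s
Step 2: Total = flux * area * time_s
Step 3: Total = 7.4 * 0.034 * 2160.0
Step 4: Total = 543.5 umol

543.5


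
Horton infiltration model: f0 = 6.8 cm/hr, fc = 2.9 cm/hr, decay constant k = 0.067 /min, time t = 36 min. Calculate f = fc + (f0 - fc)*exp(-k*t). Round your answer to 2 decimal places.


Step 1: f = fc + (f0 - fc) * exp(-k * t)
Step 2: exp(-0.067 * 36) = 0.089636
Step 3: f = 2.9 + (6.8 - 2.9) * 0.089636
Step 4: f = 2.9 + 3.9 * 0.089636
Step 5: f = 3.25 cm/hr

3.25


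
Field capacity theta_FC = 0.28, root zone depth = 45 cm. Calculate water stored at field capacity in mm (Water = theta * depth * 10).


Step 1: Water (mm) = theta_FC * depth (cm) * 10
Step 2: Water = 0.28 * 45 * 10
Step 3: Water = 126.0 mm

126.0


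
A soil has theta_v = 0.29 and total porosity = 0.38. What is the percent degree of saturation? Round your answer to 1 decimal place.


Step 1: S = 100 * theta_v / n
Step 2: S = 100 * 0.29 / 0.38
Step 3: S = 76.3%

76.3


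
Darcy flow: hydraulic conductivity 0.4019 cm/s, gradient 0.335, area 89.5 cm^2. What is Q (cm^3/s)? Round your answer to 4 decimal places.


Step 1: Apply Darcy's law: Q = K * i * A
Step 2: Q = 0.4019 * 0.335 * 89.5
Step 3: Q = 12.05 cm^3/s

12.05


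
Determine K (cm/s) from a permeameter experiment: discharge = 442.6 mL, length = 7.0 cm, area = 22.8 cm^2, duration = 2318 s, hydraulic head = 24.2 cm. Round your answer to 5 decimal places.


Step 1: K = Q * L / (A * t * h)
Step 2: Numerator = 442.6 * 7.0 = 3098.2
Step 3: Denominator = 22.8 * 2318 * 24.2 = 1278979.68
Step 4: K = 3098.2 / 1278979.68 = 0.00242 cm/s

0.00242


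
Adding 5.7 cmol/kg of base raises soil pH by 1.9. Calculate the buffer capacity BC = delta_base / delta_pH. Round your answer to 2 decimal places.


Step 1: BC = change in base / change in pH
Step 2: BC = 5.7 / 1.9
Step 3: BC = 3.0 cmol/(kg*pH unit)

3.0


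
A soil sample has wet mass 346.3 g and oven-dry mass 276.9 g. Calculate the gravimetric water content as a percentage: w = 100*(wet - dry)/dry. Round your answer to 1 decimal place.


Step 1: Water mass = wet - dry = 346.3 - 276.9 = 69.4 g
Step 2: w = 100 * water mass / dry mass
Step 3: w = 100 * 69.4 / 276.9 = 25.1%

25.1


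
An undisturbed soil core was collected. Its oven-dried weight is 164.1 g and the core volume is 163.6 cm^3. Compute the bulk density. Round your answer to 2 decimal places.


Step 1: Identify the formula: BD = dry mass / volume
Step 2: Substitute values: BD = 164.1 / 163.6
Step 3: BD = 1.0 g/cm^3

1.0


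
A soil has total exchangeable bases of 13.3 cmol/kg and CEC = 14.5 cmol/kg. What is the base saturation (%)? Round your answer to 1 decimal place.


Step 1: BS = 100 * (sum of bases) / CEC
Step 2: BS = 100 * 13.3 / 14.5
Step 3: BS = 91.7%

91.7


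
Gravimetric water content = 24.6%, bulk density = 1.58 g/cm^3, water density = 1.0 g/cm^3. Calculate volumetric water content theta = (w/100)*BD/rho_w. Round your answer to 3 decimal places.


Step 1: theta = (w / 100) * BD / rho_w
Step 2: theta = (24.6 / 100) * 1.58 / 1.0
Step 3: theta = 0.246 * 1.58
Step 4: theta = 0.389

0.389


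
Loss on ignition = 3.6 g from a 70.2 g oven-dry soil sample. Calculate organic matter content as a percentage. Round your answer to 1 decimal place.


Step 1: OM% = 100 * LOI / sample mass
Step 2: OM = 100 * 3.6 / 70.2
Step 3: OM = 5.1%

5.1


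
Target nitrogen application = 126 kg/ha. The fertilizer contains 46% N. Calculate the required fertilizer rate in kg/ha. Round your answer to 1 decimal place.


Step 1: Fertilizer rate = target N / (N content / 100)
Step 2: Rate = 126 / (46 / 100)
Step 3: Rate = 126 / 0.46
Step 4: Rate = 273.9 kg/ha

273.9


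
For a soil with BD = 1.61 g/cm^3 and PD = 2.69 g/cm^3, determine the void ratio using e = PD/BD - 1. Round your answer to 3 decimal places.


Step 1: e = PD / BD - 1
Step 2: e = 2.69 / 1.61 - 1
Step 3: e = 1.67081 - 1
Step 4: e = 0.671

0.671


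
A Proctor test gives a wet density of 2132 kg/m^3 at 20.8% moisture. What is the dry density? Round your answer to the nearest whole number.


Step 1: Dry density = wet density / (1 + w/100)
Step 2: Dry density = 2132 / (1 + 20.8/100)
Step 3: Dry density = 2132 / 1.208
Step 4: Dry density = 1765 kg/m^3

1765


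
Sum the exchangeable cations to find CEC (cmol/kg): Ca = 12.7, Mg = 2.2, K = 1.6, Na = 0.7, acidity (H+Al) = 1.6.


Step 1: CEC = Ca + Mg + K + Na + (H+Al)
Step 2: CEC = 12.7 + 2.2 + 1.6 + 0.7 + 1.6
Step 3: CEC = 18.8 cmol/kg

18.8


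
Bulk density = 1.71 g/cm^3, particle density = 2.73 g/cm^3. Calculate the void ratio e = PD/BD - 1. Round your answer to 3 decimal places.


Step 1: e = PD / BD - 1
Step 2: e = 2.73 / 1.71 - 1
Step 3: e = 1.59649 - 1
Step 4: e = 0.596

0.596


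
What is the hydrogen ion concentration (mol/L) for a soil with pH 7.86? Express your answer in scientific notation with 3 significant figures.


Step 1: [H+] = 10^(-pH)
Step 2: [H+] = 10^(-7.86)
Step 3: [H+] = 1.38e-08 mol/L

1.38e-08


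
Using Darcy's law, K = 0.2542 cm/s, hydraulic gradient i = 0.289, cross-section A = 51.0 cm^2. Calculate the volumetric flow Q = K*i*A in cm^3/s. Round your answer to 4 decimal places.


Step 1: Apply Darcy's law: Q = K * i * A
Step 2: Q = 0.2542 * 0.289 * 51.0
Step 3: Q = 3.7467 cm^3/s

3.7467


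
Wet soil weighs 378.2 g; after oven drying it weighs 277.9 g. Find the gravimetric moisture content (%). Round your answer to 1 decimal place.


Step 1: Water mass = wet - dry = 378.2 - 277.9 = 100.3 g
Step 2: w = 100 * water mass / dry mass
Step 3: w = 100 * 100.3 / 277.9 = 36.1%

36.1


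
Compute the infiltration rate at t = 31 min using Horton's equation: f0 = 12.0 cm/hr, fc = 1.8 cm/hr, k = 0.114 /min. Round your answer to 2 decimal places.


Step 1: f = fc + (f0 - fc) * exp(-k * t)
Step 2: exp(-0.114 * 31) = 0.029188
Step 3: f = 1.8 + (12.0 - 1.8) * 0.029188
Step 4: f = 1.8 + 10.2 * 0.029188
Step 5: f = 2.1 cm/hr

2.1


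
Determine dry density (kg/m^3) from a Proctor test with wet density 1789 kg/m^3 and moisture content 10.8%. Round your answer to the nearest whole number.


Step 1: Dry density = wet density / (1 + w/100)
Step 2: Dry density = 1789 / (1 + 10.8/100)
Step 3: Dry density = 1789 / 1.108
Step 4: Dry density = 1615 kg/m^3

1615


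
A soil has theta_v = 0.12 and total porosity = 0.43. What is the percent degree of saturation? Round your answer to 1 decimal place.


Step 1: S = 100 * theta_v / n
Step 2: S = 100 * 0.12 / 0.43
Step 3: S = 27.9%

27.9


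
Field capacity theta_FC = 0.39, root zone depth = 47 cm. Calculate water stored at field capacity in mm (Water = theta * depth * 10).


Step 1: Water (mm) = theta_FC * depth (cm) * 10
Step 2: Water = 0.39 * 47 * 10
Step 3: Water = 183.3 mm

183.3


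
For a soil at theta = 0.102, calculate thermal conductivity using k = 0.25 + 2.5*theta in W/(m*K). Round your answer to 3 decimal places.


Step 1: k = 0.25 + 2.5 * theta
Step 2: k = 0.25 + 2.5 * 0.102
Step 3: k = 0.25 + 0.255
Step 4: k = 0.505 W/(m*K)

0.505


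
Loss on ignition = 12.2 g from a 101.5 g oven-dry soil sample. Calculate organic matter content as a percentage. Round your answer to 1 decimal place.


Step 1: OM% = 100 * LOI / sample mass
Step 2: OM = 100 * 12.2 / 101.5
Step 3: OM = 12.0%

12.0


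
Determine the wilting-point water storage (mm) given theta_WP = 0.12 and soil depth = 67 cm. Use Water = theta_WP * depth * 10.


Step 1: Water (mm) = theta_WP * depth * 10
Step 2: Water = 0.12 * 67 * 10
Step 3: Water = 80.4 mm

80.4


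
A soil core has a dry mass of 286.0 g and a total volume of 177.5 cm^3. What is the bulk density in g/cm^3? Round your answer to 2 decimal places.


Step 1: Identify the formula: BD = dry mass / volume
Step 2: Substitute values: BD = 286.0 / 177.5
Step 3: BD = 1.61 g/cm^3

1.61


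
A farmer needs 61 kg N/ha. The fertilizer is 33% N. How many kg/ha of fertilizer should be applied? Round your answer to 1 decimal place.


Step 1: Fertilizer rate = target N / (N content / 100)
Step 2: Rate = 61 / (33 / 100)
Step 3: Rate = 61 / 0.33
Step 4: Rate = 184.8 kg/ha

184.8


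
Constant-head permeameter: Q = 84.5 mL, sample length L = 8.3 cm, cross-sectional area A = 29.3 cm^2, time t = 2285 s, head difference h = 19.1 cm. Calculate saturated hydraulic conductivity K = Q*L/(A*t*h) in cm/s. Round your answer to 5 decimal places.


Step 1: K = Q * L / (A * t * h)
Step 2: Numerator = 84.5 * 8.3 = 701.35
Step 3: Denominator = 29.3 * 2285 * 19.1 = 1278754.55
Step 4: K = 701.35 / 1278754.55 = 0.00055 cm/s

0.00055


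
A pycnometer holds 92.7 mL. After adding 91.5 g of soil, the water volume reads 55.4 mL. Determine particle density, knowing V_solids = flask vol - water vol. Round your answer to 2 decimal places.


Step 1: Volume of solids = flask volume - water volume with soil
Step 2: V_solids = 92.7 - 55.4 = 37.3 mL
Step 3: Particle density = mass / V_solids = 91.5 / 37.3 = 2.45 g/cm^3

2.45


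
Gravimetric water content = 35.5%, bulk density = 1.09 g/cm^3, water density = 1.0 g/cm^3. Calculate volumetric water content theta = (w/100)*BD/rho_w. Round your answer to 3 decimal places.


Step 1: theta = (w / 100) * BD / rho_w
Step 2: theta = (35.5 / 100) * 1.09 / 1.0
Step 3: theta = 0.355 * 1.09
Step 4: theta = 0.387

0.387


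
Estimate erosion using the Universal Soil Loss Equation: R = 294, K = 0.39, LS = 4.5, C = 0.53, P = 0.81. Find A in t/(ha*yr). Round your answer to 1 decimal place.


Step 1: A = R * K * LS * C * P
Step 2: R * K = 294 * 0.39 = 114.66
Step 3: (R*K) * LS = 114.66 * 4.5 = 515.97
Step 4: * C * P = 515.97 * 0.53 * 0.81 = 221.5
Step 5: A = 221.5 t/(ha*yr)

221.5


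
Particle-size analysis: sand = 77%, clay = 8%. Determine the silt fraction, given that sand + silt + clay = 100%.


Step 1: sand + silt + clay = 100%
Step 2: silt = 100 - sand - clay
Step 3: silt = 100 - 77 - 8
Step 4: silt = 15%

15


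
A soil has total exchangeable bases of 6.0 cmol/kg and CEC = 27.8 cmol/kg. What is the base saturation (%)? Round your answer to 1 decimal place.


Step 1: BS = 100 * (sum of bases) / CEC
Step 2: BS = 100 * 6.0 / 27.8
Step 3: BS = 21.6%

21.6


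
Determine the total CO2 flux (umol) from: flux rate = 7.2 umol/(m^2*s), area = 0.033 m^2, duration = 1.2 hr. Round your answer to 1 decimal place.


Step 1: Convert time to seconds: 1.2 hr * 3600 = 4320.0 s
Step 2: Total = flux * area * time_s
Step 3: Total = 7.2 * 0.033 * 4320.0
Step 4: Total = 1026.4 umol

1026.4


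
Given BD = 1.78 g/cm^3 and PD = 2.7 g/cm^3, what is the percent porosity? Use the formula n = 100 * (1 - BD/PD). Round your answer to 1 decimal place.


Step 1: Formula: n = 100 * (1 - BD / PD)
Step 2: n = 100 * (1 - 1.78 / 2.7)
Step 3: n = 100 * (1 - 0.65926)
Step 4: n = 34.1%

34.1


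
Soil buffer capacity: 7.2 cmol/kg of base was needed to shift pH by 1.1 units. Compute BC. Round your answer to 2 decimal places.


Step 1: BC = change in base / change in pH
Step 2: BC = 7.2 / 1.1
Step 3: BC = 6.55 cmol/(kg*pH unit)

6.55


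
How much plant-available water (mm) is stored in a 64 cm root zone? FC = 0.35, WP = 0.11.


Step 1: Available water = (FC - WP) * depth * 10
Step 2: AW = (0.35 - 0.11) * 64 * 10
Step 3: AW = 0.24 * 64 * 10
Step 4: AW = 153.6 mm

153.6


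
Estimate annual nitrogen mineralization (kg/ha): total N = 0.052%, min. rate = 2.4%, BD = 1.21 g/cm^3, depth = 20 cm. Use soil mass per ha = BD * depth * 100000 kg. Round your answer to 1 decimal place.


Step 1: Soil mass per ha = BD * depth * 100000 = 1.21 * 20 * 100000 = 2420000 kg
Step 2: Total N pool = soil mass * N%/100 = 2420000 * 0.052/100 = 1258.4 kg/ha
Step 3: N mineralized = N pool * rate%/100 = 1258.4 * 2.4/100 = 30.2 kg/ha/yr

30.2


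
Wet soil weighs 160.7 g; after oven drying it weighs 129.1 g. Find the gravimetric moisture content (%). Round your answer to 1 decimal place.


Step 1: Water mass = wet - dry = 160.7 - 129.1 = 31.6 g
Step 2: w = 100 * water mass / dry mass
Step 3: w = 100 * 31.6 / 129.1 = 24.5%

24.5


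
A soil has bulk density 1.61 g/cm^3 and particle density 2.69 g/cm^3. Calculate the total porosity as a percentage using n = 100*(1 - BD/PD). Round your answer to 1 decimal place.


Step 1: Formula: n = 100 * (1 - BD / PD)
Step 2: n = 100 * (1 - 1.61 / 2.69)
Step 3: n = 100 * (1 - 0.59851)
Step 4: n = 40.1%

40.1


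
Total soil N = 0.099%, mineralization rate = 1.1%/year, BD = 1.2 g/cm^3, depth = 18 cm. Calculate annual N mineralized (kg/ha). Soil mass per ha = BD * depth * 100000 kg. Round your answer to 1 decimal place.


Step 1: Soil mass per ha = BD * depth * 100000 = 1.2 * 18 * 100000 = 2160000 kg
Step 2: Total N pool = soil mass * N%/100 = 2160000 * 0.099/100 = 2138.4 kg/ha
Step 3: N mineralized = N pool * rate%/100 = 2138.4 * 1.1/100 = 23.5 kg/ha/yr

23.5


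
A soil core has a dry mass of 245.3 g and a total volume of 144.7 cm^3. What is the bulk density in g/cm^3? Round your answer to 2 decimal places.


Step 1: Identify the formula: BD = dry mass / volume
Step 2: Substitute values: BD = 245.3 / 144.7
Step 3: BD = 1.7 g/cm^3

1.7


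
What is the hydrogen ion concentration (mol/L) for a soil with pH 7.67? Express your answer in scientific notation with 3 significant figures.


Step 1: [H+] = 10^(-pH)
Step 2: [H+] = 10^(-7.67)
Step 3: [H+] = 2.14e-08 mol/L

2.14e-08


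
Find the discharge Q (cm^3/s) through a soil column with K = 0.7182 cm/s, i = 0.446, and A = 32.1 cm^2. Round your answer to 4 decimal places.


Step 1: Apply Darcy's law: Q = K * i * A
Step 2: Q = 0.7182 * 0.446 * 32.1
Step 3: Q = 10.2822 cm^3/s

10.2822


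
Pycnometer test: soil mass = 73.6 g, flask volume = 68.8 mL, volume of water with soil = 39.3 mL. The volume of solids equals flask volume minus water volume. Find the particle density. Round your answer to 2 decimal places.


Step 1: Volume of solids = flask volume - water volume with soil
Step 2: V_solids = 68.8 - 39.3 = 29.5 mL
Step 3: Particle density = mass / V_solids = 73.6 / 29.5 = 2.49 g/cm^3

2.49


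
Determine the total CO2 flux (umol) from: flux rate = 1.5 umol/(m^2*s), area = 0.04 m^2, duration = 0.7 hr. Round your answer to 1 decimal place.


Step 1: Convert time to seconds: 0.7 hr * 3600 = 2520.0 s
Step 2: Total = flux * area * time_s
Step 3: Total = 1.5 * 0.04 * 2520.0
Step 4: Total = 151.2 umol

151.2


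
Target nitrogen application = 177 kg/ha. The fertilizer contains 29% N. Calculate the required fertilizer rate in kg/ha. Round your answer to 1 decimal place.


Step 1: Fertilizer rate = target N / (N content / 100)
Step 2: Rate = 177 / (29 / 100)
Step 3: Rate = 177 / 0.29
Step 4: Rate = 610.3 kg/ha

610.3


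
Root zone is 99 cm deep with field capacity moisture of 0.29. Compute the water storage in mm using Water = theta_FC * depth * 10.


Step 1: Water (mm) = theta_FC * depth (cm) * 10
Step 2: Water = 0.29 * 99 * 10
Step 3: Water = 287.1 mm

287.1


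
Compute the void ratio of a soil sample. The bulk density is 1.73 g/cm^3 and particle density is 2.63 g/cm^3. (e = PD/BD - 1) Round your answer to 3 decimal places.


Step 1: e = PD / BD - 1
Step 2: e = 2.63 / 1.73 - 1
Step 3: e = 1.52023 - 1
Step 4: e = 0.52

0.52


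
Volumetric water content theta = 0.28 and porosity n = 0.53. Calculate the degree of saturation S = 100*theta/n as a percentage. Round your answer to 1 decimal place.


Step 1: S = 100 * theta_v / n
Step 2: S = 100 * 0.28 / 0.53
Step 3: S = 52.8%

52.8


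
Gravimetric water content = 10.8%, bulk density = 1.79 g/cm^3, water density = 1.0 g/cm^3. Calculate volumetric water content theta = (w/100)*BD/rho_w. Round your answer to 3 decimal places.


Step 1: theta = (w / 100) * BD / rho_w
Step 2: theta = (10.8 / 100) * 1.79 / 1.0
Step 3: theta = 0.108 * 1.79
Step 4: theta = 0.193

0.193


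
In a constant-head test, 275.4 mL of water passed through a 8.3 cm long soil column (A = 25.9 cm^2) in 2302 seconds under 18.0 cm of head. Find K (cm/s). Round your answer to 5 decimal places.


Step 1: K = Q * L / (A * t * h)
Step 2: Numerator = 275.4 * 8.3 = 2285.82
Step 3: Denominator = 25.9 * 2302 * 18.0 = 1073192.4
Step 4: K = 2285.82 / 1073192.4 = 0.00213 cm/s

0.00213


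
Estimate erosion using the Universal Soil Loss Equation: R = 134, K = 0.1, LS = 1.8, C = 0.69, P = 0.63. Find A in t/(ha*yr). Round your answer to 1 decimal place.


Step 1: A = R * K * LS * C * P
Step 2: R * K = 134 * 0.1 = 13.4
Step 3: (R*K) * LS = 13.4 * 1.8 = 24.12
Step 4: * C * P = 24.12 * 0.69 * 0.63 = 10.5
Step 5: A = 10.5 t/(ha*yr)

10.5


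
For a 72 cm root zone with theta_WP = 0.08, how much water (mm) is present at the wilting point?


Step 1: Water (mm) = theta_WP * depth * 10
Step 2: Water = 0.08 * 72 * 10
Step 3: Water = 57.6 mm

57.6


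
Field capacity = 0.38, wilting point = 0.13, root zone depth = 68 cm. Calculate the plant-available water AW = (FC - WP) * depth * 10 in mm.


Step 1: Available water = (FC - WP) * depth * 10
Step 2: AW = (0.38 - 0.13) * 68 * 10
Step 3: AW = 0.25 * 68 * 10
Step 4: AW = 170.0 mm

170.0


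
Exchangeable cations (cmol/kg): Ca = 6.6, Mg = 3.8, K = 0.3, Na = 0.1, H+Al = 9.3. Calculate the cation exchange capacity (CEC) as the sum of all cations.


Step 1: CEC = Ca + Mg + K + Na + (H+Al)
Step 2: CEC = 6.6 + 3.8 + 0.3 + 0.1 + 9.3
Step 3: CEC = 20.1 cmol/kg

20.1


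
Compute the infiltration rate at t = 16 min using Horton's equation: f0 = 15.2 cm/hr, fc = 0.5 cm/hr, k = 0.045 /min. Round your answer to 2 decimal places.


Step 1: f = fc + (f0 - fc) * exp(-k * t)
Step 2: exp(-0.045 * 16) = 0.486752
Step 3: f = 0.5 + (15.2 - 0.5) * 0.486752
Step 4: f = 0.5 + 14.7 * 0.486752
Step 5: f = 7.66 cm/hr

7.66


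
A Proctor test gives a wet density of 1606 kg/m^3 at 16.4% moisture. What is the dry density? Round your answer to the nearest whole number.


Step 1: Dry density = wet density / (1 + w/100)
Step 2: Dry density = 1606 / (1 + 16.4/100)
Step 3: Dry density = 1606 / 1.164
Step 4: Dry density = 1380 kg/m^3

1380


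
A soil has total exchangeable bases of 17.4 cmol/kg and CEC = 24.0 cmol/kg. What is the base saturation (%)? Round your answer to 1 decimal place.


Step 1: BS = 100 * (sum of bases) / CEC
Step 2: BS = 100 * 17.4 / 24.0
Step 3: BS = 72.5%

72.5


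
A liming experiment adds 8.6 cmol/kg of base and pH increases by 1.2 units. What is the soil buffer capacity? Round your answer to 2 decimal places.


Step 1: BC = change in base / change in pH
Step 2: BC = 8.6 / 1.2
Step 3: BC = 7.17 cmol/(kg*pH unit)

7.17


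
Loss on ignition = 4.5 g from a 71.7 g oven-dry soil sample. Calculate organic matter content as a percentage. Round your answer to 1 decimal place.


Step 1: OM% = 100 * LOI / sample mass
Step 2: OM = 100 * 4.5 / 71.7
Step 3: OM = 6.3%

6.3


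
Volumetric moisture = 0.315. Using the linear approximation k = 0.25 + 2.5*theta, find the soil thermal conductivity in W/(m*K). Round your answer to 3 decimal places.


Step 1: k = 0.25 + 2.5 * theta
Step 2: k = 0.25 + 2.5 * 0.315
Step 3: k = 0.25 + 0.788
Step 4: k = 1.038 W/(m*K)

1.038


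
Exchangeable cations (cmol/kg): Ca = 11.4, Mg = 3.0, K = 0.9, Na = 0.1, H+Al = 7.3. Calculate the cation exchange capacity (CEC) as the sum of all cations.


Step 1: CEC = Ca + Mg + K + Na + (H+Al)
Step 2: CEC = 11.4 + 3.0 + 0.9 + 0.1 + 7.3
Step 3: CEC = 22.7 cmol/kg

22.7


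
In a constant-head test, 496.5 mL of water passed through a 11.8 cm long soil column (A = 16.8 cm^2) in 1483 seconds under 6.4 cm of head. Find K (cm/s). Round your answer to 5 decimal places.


Step 1: K = Q * L / (A * t * h)
Step 2: Numerator = 496.5 * 11.8 = 5858.7
Step 3: Denominator = 16.8 * 1483 * 6.4 = 159452.16
Step 4: K = 5858.7 / 159452.16 = 0.03674 cm/s

0.03674


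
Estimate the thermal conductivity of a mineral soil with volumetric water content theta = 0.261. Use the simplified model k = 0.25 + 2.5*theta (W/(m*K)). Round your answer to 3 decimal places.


Step 1: k = 0.25 + 2.5 * theta
Step 2: k = 0.25 + 2.5 * 0.261
Step 3: k = 0.25 + 0.653
Step 4: k = 0.903 W/(m*K)

0.903


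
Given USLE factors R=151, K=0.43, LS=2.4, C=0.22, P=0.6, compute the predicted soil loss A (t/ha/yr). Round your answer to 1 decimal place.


Step 1: A = R * K * LS * C * P
Step 2: R * K = 151 * 0.43 = 64.93
Step 3: (R*K) * LS = 64.93 * 2.4 = 155.832
Step 4: * C * P = 155.832 * 0.22 * 0.6 = 20.6
Step 5: A = 20.6 t/(ha*yr)

20.6


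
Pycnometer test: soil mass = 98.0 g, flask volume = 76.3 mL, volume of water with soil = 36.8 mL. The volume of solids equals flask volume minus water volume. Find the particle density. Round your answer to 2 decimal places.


Step 1: Volume of solids = flask volume - water volume with soil
Step 2: V_solids = 76.3 - 36.8 = 39.5 mL
Step 3: Particle density = mass / V_solids = 98.0 / 39.5 = 2.48 g/cm^3

2.48


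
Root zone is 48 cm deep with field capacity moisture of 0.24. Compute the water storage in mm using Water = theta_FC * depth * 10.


Step 1: Water (mm) = theta_FC * depth (cm) * 10
Step 2: Water = 0.24 * 48 * 10
Step 3: Water = 115.2 mm

115.2


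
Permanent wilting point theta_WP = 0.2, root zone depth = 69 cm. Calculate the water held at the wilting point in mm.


Step 1: Water (mm) = theta_WP * depth * 10
Step 2: Water = 0.2 * 69 * 10
Step 3: Water = 138.0 mm

138.0


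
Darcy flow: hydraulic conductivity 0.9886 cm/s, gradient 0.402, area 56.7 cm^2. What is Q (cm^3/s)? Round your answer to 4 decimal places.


Step 1: Apply Darcy's law: Q = K * i * A
Step 2: Q = 0.9886 * 0.402 * 56.7
Step 3: Q = 22.5336 cm^3/s

22.5336


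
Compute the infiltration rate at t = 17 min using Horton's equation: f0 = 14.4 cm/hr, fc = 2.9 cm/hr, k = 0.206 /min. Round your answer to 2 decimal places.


Step 1: f = fc + (f0 - fc) * exp(-k * t)
Step 2: exp(-0.206 * 17) = 0.030137
Step 3: f = 2.9 + (14.4 - 2.9) * 0.030137
Step 4: f = 2.9 + 11.5 * 0.030137
Step 5: f = 3.25 cm/hr

3.25


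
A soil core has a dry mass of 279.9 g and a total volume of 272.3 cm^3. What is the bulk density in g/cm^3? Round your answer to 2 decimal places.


Step 1: Identify the formula: BD = dry mass / volume
Step 2: Substitute values: BD = 279.9 / 272.3
Step 3: BD = 1.03 g/cm^3

1.03


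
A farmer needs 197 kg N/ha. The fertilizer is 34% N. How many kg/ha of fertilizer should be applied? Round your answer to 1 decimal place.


Step 1: Fertilizer rate = target N / (N content / 100)
Step 2: Rate = 197 / (34 / 100)
Step 3: Rate = 197 / 0.34
Step 4: Rate = 579.4 kg/ha

579.4


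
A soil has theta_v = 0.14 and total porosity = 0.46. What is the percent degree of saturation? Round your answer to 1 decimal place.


Step 1: S = 100 * theta_v / n
Step 2: S = 100 * 0.14 / 0.46
Step 3: S = 30.4%

30.4


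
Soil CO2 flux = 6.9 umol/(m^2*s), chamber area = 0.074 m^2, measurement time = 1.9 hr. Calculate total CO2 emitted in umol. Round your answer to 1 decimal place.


Step 1: Convert time to seconds: 1.9 hr * 3600 = 6840.0 s
Step 2: Total = flux * area * time_s
Step 3: Total = 6.9 * 0.074 * 6840.0
Step 4: Total = 3492.5 umol

3492.5


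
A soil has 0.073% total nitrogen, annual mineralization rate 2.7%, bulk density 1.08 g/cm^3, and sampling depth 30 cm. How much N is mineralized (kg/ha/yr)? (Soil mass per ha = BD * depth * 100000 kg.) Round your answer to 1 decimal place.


Step 1: Soil mass per ha = BD * depth * 100000 = 1.08 * 30 * 100000 = 3240000 kg
Step 2: Total N pool = soil mass * N%/100 = 3240000 * 0.073/100 = 2365.2 kg/ha
Step 3: N mineralized = N pool * rate%/100 = 2365.2 * 2.7/100 = 63.9 kg/ha/yr

63.9


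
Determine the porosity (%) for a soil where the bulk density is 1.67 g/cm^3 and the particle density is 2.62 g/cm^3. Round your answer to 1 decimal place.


Step 1: Formula: n = 100 * (1 - BD / PD)
Step 2: n = 100 * (1 - 1.67 / 2.62)
Step 3: n = 100 * (1 - 0.6374)
Step 4: n = 36.3%

36.3


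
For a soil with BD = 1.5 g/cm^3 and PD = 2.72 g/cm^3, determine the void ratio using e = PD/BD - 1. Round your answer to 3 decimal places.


Step 1: e = PD / BD - 1
Step 2: e = 2.72 / 1.5 - 1
Step 3: e = 1.81333 - 1
Step 4: e = 0.813

0.813


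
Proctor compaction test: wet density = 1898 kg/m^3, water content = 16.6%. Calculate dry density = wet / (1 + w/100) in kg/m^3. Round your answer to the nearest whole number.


Step 1: Dry density = wet density / (1 + w/100)
Step 2: Dry density = 1898 / (1 + 16.6/100)
Step 3: Dry density = 1898 / 1.166
Step 4: Dry density = 1628 kg/m^3

1628


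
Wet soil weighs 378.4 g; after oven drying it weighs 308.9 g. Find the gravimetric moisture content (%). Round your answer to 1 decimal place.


Step 1: Water mass = wet - dry = 378.4 - 308.9 = 69.5 g
Step 2: w = 100 * water mass / dry mass
Step 3: w = 100 * 69.5 / 308.9 = 22.5%

22.5


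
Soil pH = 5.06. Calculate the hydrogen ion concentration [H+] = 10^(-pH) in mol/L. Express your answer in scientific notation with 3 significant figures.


Step 1: [H+] = 10^(-pH)
Step 2: [H+] = 10^(-5.06)
Step 3: [H+] = 8.71e-06 mol/L

8.71e-06


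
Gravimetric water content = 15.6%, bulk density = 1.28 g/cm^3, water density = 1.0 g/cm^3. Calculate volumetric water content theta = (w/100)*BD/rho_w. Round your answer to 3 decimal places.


Step 1: theta = (w / 100) * BD / rho_w
Step 2: theta = (15.6 / 100) * 1.28 / 1.0
Step 3: theta = 0.156 * 1.28
Step 4: theta = 0.2

0.2


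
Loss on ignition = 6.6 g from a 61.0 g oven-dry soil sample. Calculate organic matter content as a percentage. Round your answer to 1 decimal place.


Step 1: OM% = 100 * LOI / sample mass
Step 2: OM = 100 * 6.6 / 61.0
Step 3: OM = 10.8%

10.8


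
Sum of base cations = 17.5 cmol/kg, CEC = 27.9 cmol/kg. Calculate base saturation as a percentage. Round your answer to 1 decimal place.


Step 1: BS = 100 * (sum of bases) / CEC
Step 2: BS = 100 * 17.5 / 27.9
Step 3: BS = 62.7%

62.7


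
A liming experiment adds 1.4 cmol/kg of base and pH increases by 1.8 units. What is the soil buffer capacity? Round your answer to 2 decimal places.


Step 1: BC = change in base / change in pH
Step 2: BC = 1.4 / 1.8
Step 3: BC = 0.78 cmol/(kg*pH unit)

0.78


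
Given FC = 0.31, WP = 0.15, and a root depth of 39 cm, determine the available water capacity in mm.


Step 1: Available water = (FC - WP) * depth * 10
Step 2: AW = (0.31 - 0.15) * 39 * 10
Step 3: AW = 0.16 * 39 * 10
Step 4: AW = 62.4 mm

62.4


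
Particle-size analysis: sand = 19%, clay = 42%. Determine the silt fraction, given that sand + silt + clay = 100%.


Step 1: sand + silt + clay = 100%
Step 2: silt = 100 - sand - clay
Step 3: silt = 100 - 19 - 42
Step 4: silt = 39%

39


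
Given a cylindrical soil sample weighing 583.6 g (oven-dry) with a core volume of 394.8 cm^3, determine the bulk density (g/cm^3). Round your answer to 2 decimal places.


Step 1: Identify the formula: BD = dry mass / volume
Step 2: Substitute values: BD = 583.6 / 394.8
Step 3: BD = 1.48 g/cm^3

1.48


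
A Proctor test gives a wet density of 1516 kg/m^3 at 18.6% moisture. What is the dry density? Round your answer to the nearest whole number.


Step 1: Dry density = wet density / (1 + w/100)
Step 2: Dry density = 1516 / (1 + 18.6/100)
Step 3: Dry density = 1516 / 1.186
Step 4: Dry density = 1278 kg/m^3

1278


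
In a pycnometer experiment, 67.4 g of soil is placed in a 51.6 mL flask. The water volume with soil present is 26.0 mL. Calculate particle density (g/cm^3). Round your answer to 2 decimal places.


Step 1: Volume of solids = flask volume - water volume with soil
Step 2: V_solids = 51.6 - 26.0 = 25.6 mL
Step 3: Particle density = mass / V_solids = 67.4 / 25.6 = 2.63 g/cm^3

2.63


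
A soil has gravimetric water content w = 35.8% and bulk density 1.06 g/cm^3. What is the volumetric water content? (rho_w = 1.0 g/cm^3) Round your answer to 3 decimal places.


Step 1: theta = (w / 100) * BD / rho_w
Step 2: theta = (35.8 / 100) * 1.06 / 1.0
Step 3: theta = 0.358 * 1.06
Step 4: theta = 0.379

0.379


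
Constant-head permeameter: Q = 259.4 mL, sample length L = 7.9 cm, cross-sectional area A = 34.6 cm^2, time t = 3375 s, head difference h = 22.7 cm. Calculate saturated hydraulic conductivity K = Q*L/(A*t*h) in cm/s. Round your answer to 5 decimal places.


Step 1: K = Q * L / (A * t * h)
Step 2: Numerator = 259.4 * 7.9 = 2049.26
Step 3: Denominator = 34.6 * 3375 * 22.7 = 2650792.5
Step 4: K = 2049.26 / 2650792.5 = 0.00077 cm/s

0.00077


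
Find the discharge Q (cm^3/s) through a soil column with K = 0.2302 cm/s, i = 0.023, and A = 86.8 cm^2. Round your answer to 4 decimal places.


Step 1: Apply Darcy's law: Q = K * i * A
Step 2: Q = 0.2302 * 0.023 * 86.8
Step 3: Q = 0.4596 cm^3/s

0.4596


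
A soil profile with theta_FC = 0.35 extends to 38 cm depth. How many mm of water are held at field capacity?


Step 1: Water (mm) = theta_FC * depth (cm) * 10
Step 2: Water = 0.35 * 38 * 10
Step 3: Water = 133.0 mm

133.0


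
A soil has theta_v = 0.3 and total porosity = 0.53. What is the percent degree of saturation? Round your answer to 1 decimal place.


Step 1: S = 100 * theta_v / n
Step 2: S = 100 * 0.3 / 0.53
Step 3: S = 56.6%

56.6


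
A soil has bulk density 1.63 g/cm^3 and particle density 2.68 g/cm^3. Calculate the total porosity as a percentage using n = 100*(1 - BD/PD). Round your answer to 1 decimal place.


Step 1: Formula: n = 100 * (1 - BD / PD)
Step 2: n = 100 * (1 - 1.63 / 2.68)
Step 3: n = 100 * (1 - 0.60821)
Step 4: n = 39.2%

39.2


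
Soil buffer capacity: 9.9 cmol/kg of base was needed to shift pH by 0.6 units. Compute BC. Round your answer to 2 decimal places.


Step 1: BC = change in base / change in pH
Step 2: BC = 9.9 / 0.6
Step 3: BC = 16.5 cmol/(kg*pH unit)

16.5


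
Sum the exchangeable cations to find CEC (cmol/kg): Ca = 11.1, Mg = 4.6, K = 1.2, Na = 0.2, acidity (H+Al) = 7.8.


Step 1: CEC = Ca + Mg + K + Na + (H+Al)
Step 2: CEC = 11.1 + 4.6 + 1.2 + 0.2 + 7.8
Step 3: CEC = 24.9 cmol/kg

24.9


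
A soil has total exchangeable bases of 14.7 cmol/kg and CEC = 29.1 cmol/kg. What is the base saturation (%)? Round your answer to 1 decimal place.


Step 1: BS = 100 * (sum of bases) / CEC
Step 2: BS = 100 * 14.7 / 29.1
Step 3: BS = 50.5%

50.5


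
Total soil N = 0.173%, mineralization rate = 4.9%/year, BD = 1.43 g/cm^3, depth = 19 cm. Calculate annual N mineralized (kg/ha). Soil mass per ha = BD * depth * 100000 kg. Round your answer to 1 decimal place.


Step 1: Soil mass per ha = BD * depth * 100000 = 1.43 * 19 * 100000 = 2717000 kg
Step 2: Total N pool = soil mass * N%/100 = 2717000 * 0.173/100 = 4700.41 kg/ha
Step 3: N mineralized = N pool * rate%/100 = 4700.41 * 4.9/100 = 230.3 kg/ha/yr

230.3


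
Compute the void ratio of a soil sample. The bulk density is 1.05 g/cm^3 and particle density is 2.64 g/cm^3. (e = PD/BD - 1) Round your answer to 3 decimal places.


Step 1: e = PD / BD - 1
Step 2: e = 2.64 / 1.05 - 1
Step 3: e = 2.51429 - 1
Step 4: e = 1.514

1.514


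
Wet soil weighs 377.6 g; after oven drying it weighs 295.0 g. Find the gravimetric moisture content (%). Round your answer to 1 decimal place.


Step 1: Water mass = wet - dry = 377.6 - 295.0 = 82.6 g
Step 2: w = 100 * water mass / dry mass
Step 3: w = 100 * 82.6 / 295.0 = 28.0%

28.0


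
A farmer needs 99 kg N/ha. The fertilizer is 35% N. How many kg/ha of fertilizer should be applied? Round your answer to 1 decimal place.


Step 1: Fertilizer rate = target N / (N content / 100)
Step 2: Rate = 99 / (35 / 100)
Step 3: Rate = 99 / 0.35
Step 4: Rate = 282.9 kg/ha

282.9


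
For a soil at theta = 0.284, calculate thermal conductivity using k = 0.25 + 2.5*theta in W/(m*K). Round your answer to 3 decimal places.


Step 1: k = 0.25 + 2.5 * theta
Step 2: k = 0.25 + 2.5 * 0.284
Step 3: k = 0.25 + 0.71
Step 4: k = 0.96 W/(m*K)

0.96


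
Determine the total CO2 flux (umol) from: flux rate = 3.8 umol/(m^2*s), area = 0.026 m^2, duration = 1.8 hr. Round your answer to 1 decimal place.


Step 1: Convert time to seconds: 1.8 hr * 3600 = 6480.0 s
Step 2: Total = flux * area * time_s
Step 3: Total = 3.8 * 0.026 * 6480.0
Step 4: Total = 640.2 umol

640.2


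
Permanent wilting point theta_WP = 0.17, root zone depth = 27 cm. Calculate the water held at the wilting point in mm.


Step 1: Water (mm) = theta_WP * depth * 10
Step 2: Water = 0.17 * 27 * 10
Step 3: Water = 45.9 mm

45.9


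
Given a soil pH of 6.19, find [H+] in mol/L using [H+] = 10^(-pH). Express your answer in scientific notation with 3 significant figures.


Step 1: [H+] = 10^(-pH)
Step 2: [H+] = 10^(-6.19)
Step 3: [H+] = 6.46e-07 mol/L

6.46e-07


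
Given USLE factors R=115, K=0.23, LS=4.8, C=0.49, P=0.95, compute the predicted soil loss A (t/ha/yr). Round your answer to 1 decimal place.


Step 1: A = R * K * LS * C * P
Step 2: R * K = 115 * 0.23 = 26.45
Step 3: (R*K) * LS = 26.45 * 4.8 = 126.96
Step 4: * C * P = 126.96 * 0.49 * 0.95 = 59.1
Step 5: A = 59.1 t/(ha*yr)

59.1


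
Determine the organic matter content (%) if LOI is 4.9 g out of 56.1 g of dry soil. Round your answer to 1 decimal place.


Step 1: OM% = 100 * LOI / sample mass
Step 2: OM = 100 * 4.9 / 56.1
Step 3: OM = 8.7%

8.7


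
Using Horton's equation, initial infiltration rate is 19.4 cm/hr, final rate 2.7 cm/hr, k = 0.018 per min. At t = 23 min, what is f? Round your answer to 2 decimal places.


Step 1: f = fc + (f0 - fc) * exp(-k * t)
Step 2: exp(-0.018 * 23) = 0.661001
Step 3: f = 2.7 + (19.4 - 2.7) * 0.661001
Step 4: f = 2.7 + 16.7 * 0.661001
Step 5: f = 13.74 cm/hr

13.74


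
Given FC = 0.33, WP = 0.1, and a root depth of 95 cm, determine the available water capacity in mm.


Step 1: Available water = (FC - WP) * depth * 10
Step 2: AW = (0.33 - 0.1) * 95 * 10
Step 3: AW = 0.23 * 95 * 10
Step 4: AW = 218.5 mm

218.5


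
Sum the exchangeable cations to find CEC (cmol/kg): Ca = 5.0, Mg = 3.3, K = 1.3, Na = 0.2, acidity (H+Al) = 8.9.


Step 1: CEC = Ca + Mg + K + Na + (H+Al)
Step 2: CEC = 5.0 + 3.3 + 1.3 + 0.2 + 8.9
Step 3: CEC = 18.7 cmol/kg

18.7


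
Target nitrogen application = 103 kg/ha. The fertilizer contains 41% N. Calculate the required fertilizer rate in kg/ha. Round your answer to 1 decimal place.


Step 1: Fertilizer rate = target N / (N content / 100)
Step 2: Rate = 103 / (41 / 100)
Step 3: Rate = 103 / 0.41
Step 4: Rate = 251.2 kg/ha

251.2


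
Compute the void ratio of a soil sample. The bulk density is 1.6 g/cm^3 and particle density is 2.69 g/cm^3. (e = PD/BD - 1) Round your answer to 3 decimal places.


Step 1: e = PD / BD - 1
Step 2: e = 2.69 / 1.6 - 1
Step 3: e = 1.68125 - 1
Step 4: e = 0.681

0.681


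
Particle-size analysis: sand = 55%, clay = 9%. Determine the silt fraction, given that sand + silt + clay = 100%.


Step 1: sand + silt + clay = 100%
Step 2: silt = 100 - sand - clay
Step 3: silt = 100 - 55 - 9
Step 4: silt = 36%

36


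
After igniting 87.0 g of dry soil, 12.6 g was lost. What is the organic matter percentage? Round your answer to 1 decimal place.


Step 1: OM% = 100 * LOI / sample mass
Step 2: OM = 100 * 12.6 / 87.0
Step 3: OM = 14.5%

14.5


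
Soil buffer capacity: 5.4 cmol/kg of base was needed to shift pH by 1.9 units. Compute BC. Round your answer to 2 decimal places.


Step 1: BC = change in base / change in pH
Step 2: BC = 5.4 / 1.9
Step 3: BC = 2.84 cmol/(kg*pH unit)

2.84


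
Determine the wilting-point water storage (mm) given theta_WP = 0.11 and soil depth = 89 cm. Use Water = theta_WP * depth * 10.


Step 1: Water (mm) = theta_WP * depth * 10
Step 2: Water = 0.11 * 89 * 10
Step 3: Water = 97.9 mm

97.9


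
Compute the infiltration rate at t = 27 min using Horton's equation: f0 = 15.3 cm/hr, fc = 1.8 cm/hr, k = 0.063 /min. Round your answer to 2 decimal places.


Step 1: f = fc + (f0 - fc) * exp(-k * t)
Step 2: exp(-0.063 * 27) = 0.182501
Step 3: f = 1.8 + (15.3 - 1.8) * 0.182501
Step 4: f = 1.8 + 13.5 * 0.182501
Step 5: f = 4.26 cm/hr

4.26


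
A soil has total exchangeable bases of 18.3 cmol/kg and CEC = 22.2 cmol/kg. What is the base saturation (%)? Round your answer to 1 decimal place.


Step 1: BS = 100 * (sum of bases) / CEC
Step 2: BS = 100 * 18.3 / 22.2
Step 3: BS = 82.4%

82.4


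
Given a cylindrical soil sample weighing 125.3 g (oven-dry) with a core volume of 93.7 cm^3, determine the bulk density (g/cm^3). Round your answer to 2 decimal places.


Step 1: Identify the formula: BD = dry mass / volume
Step 2: Substitute values: BD = 125.3 / 93.7
Step 3: BD = 1.34 g/cm^3

1.34


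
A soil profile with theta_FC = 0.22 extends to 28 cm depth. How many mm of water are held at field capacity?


Step 1: Water (mm) = theta_FC * depth (cm) * 10
Step 2: Water = 0.22 * 28 * 10
Step 3: Water = 61.6 mm

61.6


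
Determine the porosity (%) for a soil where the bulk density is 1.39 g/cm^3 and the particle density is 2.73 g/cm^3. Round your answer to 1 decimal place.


Step 1: Formula: n = 100 * (1 - BD / PD)
Step 2: n = 100 * (1 - 1.39 / 2.73)
Step 3: n = 100 * (1 - 0.50916)
Step 4: n = 49.1%

49.1


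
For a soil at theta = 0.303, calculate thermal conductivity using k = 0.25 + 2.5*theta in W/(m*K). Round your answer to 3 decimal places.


Step 1: k = 0.25 + 2.5 * theta
Step 2: k = 0.25 + 2.5 * 0.303
Step 3: k = 0.25 + 0.758
Step 4: k = 1.008 W/(m*K)

1.008


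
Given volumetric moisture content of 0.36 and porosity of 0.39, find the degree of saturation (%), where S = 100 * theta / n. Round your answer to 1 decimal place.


Step 1: S = 100 * theta_v / n
Step 2: S = 100 * 0.36 / 0.39
Step 3: S = 92.3%

92.3


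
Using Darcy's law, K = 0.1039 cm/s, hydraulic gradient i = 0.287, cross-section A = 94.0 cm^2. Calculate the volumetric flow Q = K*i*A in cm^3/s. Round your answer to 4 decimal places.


Step 1: Apply Darcy's law: Q = K * i * A
Step 2: Q = 0.1039 * 0.287 * 94.0
Step 3: Q = 2.803 cm^3/s

2.803


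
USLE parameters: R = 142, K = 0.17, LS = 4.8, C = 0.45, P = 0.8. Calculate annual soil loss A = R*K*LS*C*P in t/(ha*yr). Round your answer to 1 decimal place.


Step 1: A = R * K * LS * C * P
Step 2: R * K = 142 * 0.17 = 24.14
Step 3: (R*K) * LS = 24.14 * 4.8 = 115.872
Step 4: * C * P = 115.872 * 0.45 * 0.8 = 41.7
Step 5: A = 41.7 t/(ha*yr)

41.7


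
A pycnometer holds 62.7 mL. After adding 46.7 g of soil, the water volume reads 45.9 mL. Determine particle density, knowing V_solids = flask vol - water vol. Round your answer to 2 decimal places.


Step 1: Volume of solids = flask volume - water volume with soil
Step 2: V_solids = 62.7 - 45.9 = 16.8 mL
Step 3: Particle density = mass / V_solids = 46.7 / 16.8 = 2.78 g/cm^3

2.78


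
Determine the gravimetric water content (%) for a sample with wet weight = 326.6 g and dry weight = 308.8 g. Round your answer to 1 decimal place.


Step 1: Water mass = wet - dry = 326.6 - 308.8 = 17.8 g
Step 2: w = 100 * water mass / dry mass
Step 3: w = 100 * 17.8 / 308.8 = 5.8%

5.8


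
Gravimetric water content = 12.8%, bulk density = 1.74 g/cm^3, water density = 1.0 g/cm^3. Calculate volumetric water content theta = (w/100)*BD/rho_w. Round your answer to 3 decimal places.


Step 1: theta = (w / 100) * BD / rho_w
Step 2: theta = (12.8 / 100) * 1.74 / 1.0
Step 3: theta = 0.128 * 1.74
Step 4: theta = 0.223

0.223
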